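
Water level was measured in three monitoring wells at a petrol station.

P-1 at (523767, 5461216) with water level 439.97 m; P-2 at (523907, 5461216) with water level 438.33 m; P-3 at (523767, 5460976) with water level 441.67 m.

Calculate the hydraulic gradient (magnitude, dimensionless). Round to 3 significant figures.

∂h/∂x = (438.33 − 439.97) / (523907 − 523767) = -0.01171
∂h/∂y = (441.67 − 439.97) / (5460976 − 5461216) = -0.007083
|∇h| = √(-0.01171² + -0.007083²) = 0.01369

0.0137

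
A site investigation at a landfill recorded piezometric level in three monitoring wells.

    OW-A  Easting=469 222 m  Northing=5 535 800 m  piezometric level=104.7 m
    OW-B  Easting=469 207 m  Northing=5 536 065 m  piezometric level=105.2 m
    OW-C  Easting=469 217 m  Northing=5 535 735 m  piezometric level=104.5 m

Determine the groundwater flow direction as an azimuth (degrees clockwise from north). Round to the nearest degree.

Taking OW-A as reference: OW-B−OW-A = (-15, 265, +0.5); OW-C−OW-A = (-5, -65, -0.2).
Solve a·Δx + b·Δy = Δh: det = (-15)·(-65) − (-5)·265 = 2300.
∂h/∂x = [(+0.5)·(-65) − (-0.2)·265] / 2300 = +0.008913
∂h/∂y = [(-15)·(-0.2) − (-5)·(+0.5)] / 2300 = +0.002391
Flow direction (−∇h) has components (-0.008913 E, -0.002391 N).
Azimuth = atan2(E, N) = atan2(-0.008913, -0.002391) = 255.0° ≈ 255°.

255°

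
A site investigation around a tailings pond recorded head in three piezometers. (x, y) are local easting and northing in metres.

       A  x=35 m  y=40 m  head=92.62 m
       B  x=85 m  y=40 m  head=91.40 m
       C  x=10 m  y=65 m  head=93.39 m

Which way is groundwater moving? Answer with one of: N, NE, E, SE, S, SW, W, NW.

With h = a·x + b·y + c and A as origin, the differences give:
  50·a + 0·b = -1.22
  (-25)·a + 25·b = +0.77
Eliminate b (×25 and ×0, subtract): 1250·a = -30.500 → a = ∂h/∂x = -0.02440
Back-substitute: b = ∂h/∂y = +0.006400.
Flow = −∇h = (+0.02440 east, -0.006400 north), which points east.

E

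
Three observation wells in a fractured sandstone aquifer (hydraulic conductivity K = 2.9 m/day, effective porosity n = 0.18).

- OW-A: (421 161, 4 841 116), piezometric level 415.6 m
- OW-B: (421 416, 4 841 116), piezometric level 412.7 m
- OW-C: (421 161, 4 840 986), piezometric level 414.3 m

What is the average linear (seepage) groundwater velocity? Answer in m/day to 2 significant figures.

0.24 m/day

∂h/∂x = (412.7 − 415.6) / (421416 − 421161) = -0.01137
∂h/∂y = (414.3 − 415.6) / (4840986 − 4841116) = +0.01000
|∇h| = √(-0.01137² + 0.01000²) = 0.01514
Seepage velocity v = K·i/n = 2.9 × 0.01514 / 0.18 = 0.2439 m/day.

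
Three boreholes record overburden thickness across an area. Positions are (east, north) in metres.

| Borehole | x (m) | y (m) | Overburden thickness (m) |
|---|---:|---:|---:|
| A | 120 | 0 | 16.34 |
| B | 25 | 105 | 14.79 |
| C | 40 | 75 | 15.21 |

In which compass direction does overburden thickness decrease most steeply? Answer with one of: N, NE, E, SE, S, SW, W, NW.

With d = a·x + b·y + c and A as origin, the differences give:
  (-95)·a + 105·b = -1.55
  (-80)·a + 75·b = -1.13
Eliminate b (×75 and ×105, subtract): 1275·a = 2.400 → a = ∂d/∂x = +0.001882
Back-substitute: b = ∂d/∂y = -0.01306.
Steepest decrease is along −∇f = (-0.001882 E, +0.01306 N) → north.

N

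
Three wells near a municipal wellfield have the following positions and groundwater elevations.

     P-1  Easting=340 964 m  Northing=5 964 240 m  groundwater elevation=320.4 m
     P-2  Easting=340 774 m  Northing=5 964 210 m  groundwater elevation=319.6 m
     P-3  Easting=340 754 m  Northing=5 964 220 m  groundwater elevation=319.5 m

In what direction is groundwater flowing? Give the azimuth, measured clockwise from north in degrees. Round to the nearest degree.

285°

Taking P-1 as reference: P-2−P-1 = (-190, -30, -0.8); P-3−P-1 = (-210, -20, -0.9).
Solve a·Δx + b·Δy = Δh: det = (-190)·(-20) − (-210)·(-30) = -2500.
∂h/∂x = [(-0.8)·(-20) − (-0.9)·(-30)] / -2500 = +0.004400
∂h/∂y = [(-190)·(-0.9) − (-210)·(-0.8)] / -2500 = -0.001200
Flow direction (−∇h) has components (-0.004400 E, +0.001200 N).
Azimuth = atan2(E, N) = atan2(-0.004400, +0.001200) = 285.3° ≈ 285°.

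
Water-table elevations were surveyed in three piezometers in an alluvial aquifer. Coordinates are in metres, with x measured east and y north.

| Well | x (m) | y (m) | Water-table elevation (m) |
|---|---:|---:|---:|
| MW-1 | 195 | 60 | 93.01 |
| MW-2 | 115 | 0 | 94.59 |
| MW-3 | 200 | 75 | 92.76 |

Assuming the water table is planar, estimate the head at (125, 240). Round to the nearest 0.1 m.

91.3 m

Taking MW-1 as reference: MW-2−MW-1 = (-80, -60, +1.58); MW-3−MW-1 = (5, 15, -0.25).
Determinant of the coordinate differences = (-80)·15 − 5·(-60) = -900.
∂h/∂x = [(+1.58)·15 − (-0.25)·(-60)] / -900 = -0.009667
∂h/∂y = [(-80)·(-0.25) − 5·(+1.58)] / -900 = -0.01344
h(125, 240) = 93.01 + (-0.009667)·(-70) + (-0.01344)·(180) = 93.01 +0.677 -2.420 = 91.267 m.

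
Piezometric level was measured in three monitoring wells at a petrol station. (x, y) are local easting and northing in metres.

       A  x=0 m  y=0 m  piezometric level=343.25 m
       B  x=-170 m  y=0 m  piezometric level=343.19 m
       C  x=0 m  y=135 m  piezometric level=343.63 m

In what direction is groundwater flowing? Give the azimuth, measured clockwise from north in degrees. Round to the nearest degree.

187°

∂h/∂x = (343.19 − 343.25) / (-170 − 0) = +0.0003529
∂h/∂y = (343.63 − 343.25) / (135 − 0) = +0.002815
Flow direction (−∇h) has components (-0.0003529 E, -0.002815 N).
Azimuth = atan2(E, N) = atan2(-0.0003529, -0.002815) = 187.1° ≈ 187°.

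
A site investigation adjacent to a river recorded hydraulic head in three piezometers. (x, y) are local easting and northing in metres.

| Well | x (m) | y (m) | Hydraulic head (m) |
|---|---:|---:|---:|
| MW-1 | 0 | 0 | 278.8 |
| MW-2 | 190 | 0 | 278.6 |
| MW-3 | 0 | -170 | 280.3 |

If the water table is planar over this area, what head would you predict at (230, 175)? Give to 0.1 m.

277.0 m

∂h/∂x = (278.6 − 278.8) / (190 − 0) = -0.001053
∂h/∂y = (280.3 − 278.8) / (-170 − 0) = -0.008824
h(230, 175) = 278.8 + (-0.001053)·(230) + (-0.008824)·(175) = 278.8 -0.242 -1.544 = 277.014 m.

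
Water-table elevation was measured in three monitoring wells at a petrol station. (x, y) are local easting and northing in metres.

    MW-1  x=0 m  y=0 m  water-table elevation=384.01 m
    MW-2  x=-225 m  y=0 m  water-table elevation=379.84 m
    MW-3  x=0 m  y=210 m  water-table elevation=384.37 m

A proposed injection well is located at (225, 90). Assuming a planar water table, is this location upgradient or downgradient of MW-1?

upgradient

∂h/∂x = (379.84 − 384.01) / (-225 − 0) = +0.01853
∂h/∂y = (384.37 − 384.01) / (210 − 0) = +0.001714
Head at (225, 90) = 384.01 + (+0.01853)·(225) + (+0.001714)·(90) = 388.33 m.
That is higher than the 384.01 m at MW-1, so the point is upgradient.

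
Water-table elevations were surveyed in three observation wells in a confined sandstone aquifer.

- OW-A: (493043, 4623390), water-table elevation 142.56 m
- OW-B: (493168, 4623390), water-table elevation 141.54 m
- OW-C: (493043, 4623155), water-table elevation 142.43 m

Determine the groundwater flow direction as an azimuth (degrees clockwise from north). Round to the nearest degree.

∂h/∂x = (141.54 − 142.56) / (493168 − 493043) = -0.008160
∂h/∂y = (142.43 − 142.56) / (4623155 − 4623390) = +0.0005532
Flow direction (−∇h) has components (+0.008160 E, -0.0005532 N).
Azimuth = atan2(E, N) = atan2(+0.008160, -0.0005532) = 93.9° ≈ 094°.

094°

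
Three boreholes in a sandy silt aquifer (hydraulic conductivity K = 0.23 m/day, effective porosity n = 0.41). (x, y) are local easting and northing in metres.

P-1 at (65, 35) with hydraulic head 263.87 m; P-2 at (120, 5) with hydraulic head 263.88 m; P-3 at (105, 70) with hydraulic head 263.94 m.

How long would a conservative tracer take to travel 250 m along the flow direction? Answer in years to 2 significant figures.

Differences from P-1: to P-2 (Δx, Δy, Δh) = (55, -30, +0.01); to P-3 = (40, 35, +0.07).
Determinant of the coordinate differences = 55·35 − 40·(-30) = 3125.
∂h/∂x = [(+0.01)·35 − (+0.07)·(-30)] / 3125 = +0.0007840
∂h/∂y = [55·(+0.07) − 40·(+0.01)] / 3125 = +0.001104
|∇h| = √(0.0007840² + 0.001104²) = 0.001354
Seepage velocity v = K·i/n = 0.23 × 0.001354 / 0.41 = 0.0007596 m/day.
t = 250 / 0.0007596 = 3.291e+05 days = 901 years.

900 years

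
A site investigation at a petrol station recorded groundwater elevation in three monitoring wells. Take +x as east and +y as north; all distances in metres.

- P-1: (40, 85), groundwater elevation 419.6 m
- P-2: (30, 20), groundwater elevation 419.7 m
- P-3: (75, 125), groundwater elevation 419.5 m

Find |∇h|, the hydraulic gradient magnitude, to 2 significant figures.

0.0019

With h = a·x + b·y + c and P-1 as origin, the differences give:
  (-10)·a + (-65)·b = +0.1
  35·a + 40·b = -0.1
Eliminate b (×40 and ×(-65), subtract): 1875·a = -2.50 → a = ∂h/∂x = -0.001333
Back-substitute: b = ∂h/∂y = -0.001333.
|∇h| = √(-0.001333² + -0.001333²) = 0.001885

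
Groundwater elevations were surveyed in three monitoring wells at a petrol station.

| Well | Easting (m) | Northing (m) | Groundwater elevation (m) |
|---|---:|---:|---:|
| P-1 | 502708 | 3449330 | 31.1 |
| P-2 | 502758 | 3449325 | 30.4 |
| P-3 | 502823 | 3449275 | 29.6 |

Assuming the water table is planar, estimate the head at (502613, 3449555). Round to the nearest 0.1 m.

31.9 m

Taking P-1 as reference: P-2−P-1 = (50, -5, -0.7); P-3−P-1 = (115, -55, -1.5).
Solve a·Δx + b·Δy = Δh: det = 50·(-55) − 115·(-5) = -2175.
∂h/∂x = [(-0.7)·(-55) − (-1.5)·(-5)] / -2175 = -0.01425
∂h/∂y = [50·(-1.5) − 115·(-0.7)] / -2175 = -0.002529
h(502613, 3449555) = 31.1 + (-0.01425)·(-95) + (-0.002529)·(225) = 31.1 +1.354 -0.569 = 31.885 m.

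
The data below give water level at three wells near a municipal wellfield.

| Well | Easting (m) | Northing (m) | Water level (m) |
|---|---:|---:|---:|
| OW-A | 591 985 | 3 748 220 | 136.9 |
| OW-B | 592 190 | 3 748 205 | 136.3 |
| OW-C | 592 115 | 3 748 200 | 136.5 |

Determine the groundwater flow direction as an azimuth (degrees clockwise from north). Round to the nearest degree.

124°

With h = a·x + b·y + c and OW-A as origin, the differences give:
  205·a + (-15)·b = -0.6
  130·a + (-20)·b = -0.4
Eliminate b (×(-20) and ×(-15), subtract): -2150·a = 6.00 → a = ∂h/∂x = -0.002791
Back-substitute: b = ∂h/∂y = +0.001860.
Flow direction (−∇h) has components (+0.002791 E, -0.001860 N).
Azimuth = atan2(E, N) = atan2(+0.002791, -0.001860) = 123.7° ≈ 124°.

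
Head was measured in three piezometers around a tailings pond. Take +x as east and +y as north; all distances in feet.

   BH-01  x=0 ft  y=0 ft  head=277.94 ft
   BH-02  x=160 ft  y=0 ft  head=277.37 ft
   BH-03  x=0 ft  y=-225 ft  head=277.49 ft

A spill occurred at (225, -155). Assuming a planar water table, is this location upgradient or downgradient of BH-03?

downgradient

∂h/∂x = (277.37 − 277.94) / (160 − 0) = -0.003562
∂h/∂y = (277.49 − 277.94) / (-225 − 0) = +0.002000
Head at (225, -155) = 277.94 + (-0.003562)·(225) + (+0.002000)·(-155) = 276.83 ft.
That is lower than the 277.49 ft at BH-03, so the point is downgradient.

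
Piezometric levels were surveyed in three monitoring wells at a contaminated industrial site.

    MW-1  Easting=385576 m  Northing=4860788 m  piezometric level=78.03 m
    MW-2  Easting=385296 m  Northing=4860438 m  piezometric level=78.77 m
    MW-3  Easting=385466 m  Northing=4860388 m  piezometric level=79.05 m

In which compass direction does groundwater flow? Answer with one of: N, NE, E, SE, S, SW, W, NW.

N

Taking MW-1 as reference: MW-2−MW-1 = (-280, -350, +0.74); MW-3−MW-1 = (-110, -400, +1.02).
Solve a·Δx + b·Δy = Δh: det = (-280)·(-400) − (-110)·(-350) = 73500.
∂h/∂x = [(+0.74)·(-400) − (+1.02)·(-350)] / 73500 = +0.0008299
∂h/∂y = [(-280)·(+1.02) − (-110)·(+0.74)] / 73500 = -0.002778
Flow = −∇h = (-0.0008299 east, +0.002778 north), which points north.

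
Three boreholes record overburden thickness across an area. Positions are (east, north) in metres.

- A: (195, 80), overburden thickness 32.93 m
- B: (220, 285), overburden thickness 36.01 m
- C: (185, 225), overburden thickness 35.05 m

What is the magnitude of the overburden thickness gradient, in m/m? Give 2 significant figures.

Three-point gradient (reference A): Δ to B = (25, 205, +3.08), Δ to C = (-10, 145, +2.12).
∂d/∂x = +0.002115, ∂d/∂y = +0.01477 (det = 5675).
|∇f| = √(0.002115² + 0.01477²) = 0.01492 m/m

0.015 m/m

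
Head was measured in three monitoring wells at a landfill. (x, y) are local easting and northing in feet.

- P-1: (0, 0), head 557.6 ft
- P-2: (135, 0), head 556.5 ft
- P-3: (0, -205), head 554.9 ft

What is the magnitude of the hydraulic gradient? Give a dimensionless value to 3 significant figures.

0.0155

∂h/∂x = (556.5 − 557.6) / (135 − 0) = -0.008148
∂h/∂y = (554.9 − 557.6) / (-205 − 0) = +0.01317
|∇h| = √(-0.008148² + 0.01317²) = 0.01549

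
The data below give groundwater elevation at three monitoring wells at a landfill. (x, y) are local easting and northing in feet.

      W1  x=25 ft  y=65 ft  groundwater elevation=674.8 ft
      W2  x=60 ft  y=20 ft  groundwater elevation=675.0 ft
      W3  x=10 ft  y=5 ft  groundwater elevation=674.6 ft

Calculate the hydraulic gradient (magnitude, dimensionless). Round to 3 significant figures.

Differences from W1: to W2 (Δx, Δy, Δh) = (35, -45, +0.2); to W3 = (-15, -60, -0.2).
Determinant of the coordinate differences = 35·(-60) − (-15)·(-45) = -2775.
∂h/∂x = [(+0.2)·(-60) − (-0.2)·(-45)] / -2775 = +0.007568
∂h/∂y = [35·(-0.2) − (-15)·(+0.2)] / -2775 = +0.001441
|∇h| = √(0.007568² + 0.001441²) = 0.007704

0.00770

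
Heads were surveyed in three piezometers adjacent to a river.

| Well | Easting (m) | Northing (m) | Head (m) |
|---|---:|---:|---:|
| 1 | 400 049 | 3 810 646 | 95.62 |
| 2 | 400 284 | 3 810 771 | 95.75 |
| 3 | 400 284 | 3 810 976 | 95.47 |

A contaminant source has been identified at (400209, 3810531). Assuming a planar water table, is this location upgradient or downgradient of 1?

Differences from 1: to 2 (Δx, Δy, Δh) = (235, 125, +0.13); to 3 = (235, 330, -0.15).
Determinant of the coordinate differences = 235·330 − 235·125 = 48175.
∂h/∂x = [(+0.13)·330 − (-0.15)·125] / 48175 = +0.001280
∂h/∂y = [235·(-0.15) − 235·(+0.13)] / 48175 = -0.001366
Head at (400209, 3810531) = 95.62 + (+0.001280)·(160) + (-0.001366)·(-115) = 95.98 m.
That is higher than the 95.62 m at 1, so the point is upgradient.

upgradient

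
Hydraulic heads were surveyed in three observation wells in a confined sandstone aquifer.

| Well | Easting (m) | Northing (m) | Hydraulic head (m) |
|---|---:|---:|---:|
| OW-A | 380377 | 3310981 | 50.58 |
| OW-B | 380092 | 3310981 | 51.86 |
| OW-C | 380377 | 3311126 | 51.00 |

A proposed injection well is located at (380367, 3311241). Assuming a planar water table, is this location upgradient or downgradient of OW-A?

∂h/∂x = (51.86 − 50.58) / (380092 − 380377) = -0.004491
∂h/∂y = (51.00 − 50.58) / (3311126 − 3310981) = +0.002897
Head at (380367, 3311241) = 50.58 + (-0.004491)·(-10) + (+0.002897)·(260) = 51.38 m.
That is higher than the 50.58 m at OW-A, so the point is upgradient.

upgradient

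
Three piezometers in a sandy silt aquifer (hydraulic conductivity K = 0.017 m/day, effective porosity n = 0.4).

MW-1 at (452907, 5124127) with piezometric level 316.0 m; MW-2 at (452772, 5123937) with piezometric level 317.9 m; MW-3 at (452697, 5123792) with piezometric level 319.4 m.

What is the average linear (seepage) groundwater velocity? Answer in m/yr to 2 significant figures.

0.18 m/yr

Taking MW-1 as reference: MW-2−MW-1 = (-135, -190, +1.9); MW-3−MW-1 = (-210, -335, +3.4).
Determinant of the coordinate differences = (-135)·(-335) − (-210)·(-190) = 5325.
∂h/∂x = [(+1.9)·(-335) − (+3.4)·(-190)] / 5325 = +0.001784
∂h/∂y = [(-135)·(+3.4) − (-210)·(+1.9)] / 5325 = -0.01127
|∇h| = √(0.001784² + -0.01127²) = 0.01141
Seepage velocity v = K·i/n = 0.017 × 0.01141 / 0.4 = 0.0004849 m/day = 0.1771 m/yr.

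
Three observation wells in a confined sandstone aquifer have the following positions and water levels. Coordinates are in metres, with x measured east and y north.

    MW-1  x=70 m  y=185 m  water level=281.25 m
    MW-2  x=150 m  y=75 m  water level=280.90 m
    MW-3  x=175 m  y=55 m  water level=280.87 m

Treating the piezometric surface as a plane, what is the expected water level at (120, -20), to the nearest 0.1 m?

280.3 m

Differences from MW-1: to MW-2 (Δx, Δy, Δh) = (80, -110, -0.35); to MW-3 = (105, -130, -0.38).
Determinant of the coordinate differences = 80·(-130) − 105·(-110) = 1150.
∂h/∂x = [(-0.35)·(-130) − (-0.38)·(-110)] / 1150 = +0.003217
∂h/∂y = [80·(-0.38) − 105·(-0.35)] / 1150 = +0.005522
h(120, -20) = 281.25 + (+0.003217)·(50) + (+0.005522)·(-205) = 281.25 +0.161 -1.132 = 280.279 m.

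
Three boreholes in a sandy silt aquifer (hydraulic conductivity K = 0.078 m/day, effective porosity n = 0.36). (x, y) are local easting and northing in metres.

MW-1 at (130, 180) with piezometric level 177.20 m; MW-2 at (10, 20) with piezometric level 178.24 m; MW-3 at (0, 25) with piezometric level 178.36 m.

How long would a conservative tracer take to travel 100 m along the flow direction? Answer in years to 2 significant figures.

110 years

Differences from MW-1: to MW-2 (Δx, Δy, Δh) = (-120, -160, +1.04); to MW-3 = (-130, -155, +1.16).
Solve a·Δx + b·Δy = Δh: det = (-120)·(-155) − (-130)·(-160) = -2200.
∂h/∂x = [(+1.04)·(-155) − (+1.16)·(-160)] / -2200 = -0.01109
∂h/∂y = [(-120)·(+1.16) − (-130)·(+1.04)] / -2200 = +0.001818
|∇h| = √(-0.01109² + 0.001818²) = 0.01124
Seepage velocity v = K·i/n = 0.078 × 0.01124 / 0.36 = 0.002435 m/day.
t = 100 / 0.002435 = 4.107e+04 days = 112 years.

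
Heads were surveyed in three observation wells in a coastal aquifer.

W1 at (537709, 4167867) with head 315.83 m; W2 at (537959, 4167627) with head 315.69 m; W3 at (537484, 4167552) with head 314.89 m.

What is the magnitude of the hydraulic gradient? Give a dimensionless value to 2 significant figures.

0.0024

With h = a·x + b·y + c and W1 as origin, the differences give:
  250·a + (-240)·b = -0.14
  (-225)·a + (-315)·b = -0.94
Eliminate b (×(-315) and ×(-240), subtract): -132750·a = -181.500 → a = ∂h/∂x = +0.001367
Back-substitute: b = ∂h/∂y = +0.002008.
|∇h| = √(0.001367² + 0.002008²) = 0.002429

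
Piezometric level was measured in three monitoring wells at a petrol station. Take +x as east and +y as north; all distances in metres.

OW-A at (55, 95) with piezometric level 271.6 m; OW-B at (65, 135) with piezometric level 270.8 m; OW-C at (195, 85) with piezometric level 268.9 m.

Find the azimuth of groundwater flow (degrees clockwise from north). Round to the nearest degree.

Taking OW-A as reference: OW-B−OW-A = (10, 40, -0.8); OW-C−OW-A = (140, -10, -2.7).
Determinant of the coordinate differences = 10·(-10) − 140·40 = -5700.
∂h/∂x = [(-0.8)·(-10) − (-2.7)·40] / -5700 = -0.02035
∂h/∂y = [10·(-2.7) − 140·(-0.8)] / -5700 = -0.01491
Flow direction (−∇h) has components (+0.02035 E, +0.01491 N).
Azimuth = atan2(E, N) = atan2(+0.02035, +0.01491) = 53.8° ≈ 054°.

054°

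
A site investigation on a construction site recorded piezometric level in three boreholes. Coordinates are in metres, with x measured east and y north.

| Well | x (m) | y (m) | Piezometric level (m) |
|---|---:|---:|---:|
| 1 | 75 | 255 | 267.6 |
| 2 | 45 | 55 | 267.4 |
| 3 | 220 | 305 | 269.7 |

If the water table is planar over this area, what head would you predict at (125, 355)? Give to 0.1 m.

Three-point gradient (reference 1): Δ to 2 = (-30, -200, -0.2), Δ to 3 = (145, 50, +2.1).
∂h/∂x = +0.01491, ∂h/∂y = -0.001236 (det = 27500).
h(125, 355) = 267.6 + (+0.01491)·(50) + (-0.001236)·(100) = 267.6 +0.745 -0.124 = 268.222 m.

268.2 m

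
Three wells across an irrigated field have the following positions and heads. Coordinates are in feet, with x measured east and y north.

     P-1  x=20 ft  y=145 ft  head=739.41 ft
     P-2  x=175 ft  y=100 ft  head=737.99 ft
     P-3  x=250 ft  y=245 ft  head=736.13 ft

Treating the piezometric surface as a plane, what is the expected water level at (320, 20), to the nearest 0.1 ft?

With h = a·x + b·y + c and P-1 as origin, the differences give:
  155·a + (-45)·b = -1.42
  230·a + 100·b = -3.28
Eliminate b (×100 and ×(-45), subtract): 25850·a = -289.600 → a = ∂h/∂x = -0.01120
Back-substitute: b = ∂h/∂y = -0.007033.
h(320, 20) = 739.41 + (-0.01120)·(300) + (-0.007033)·(-125) = 739.41 -3.361 +0.879 = 736.928 ft.

736.9 ft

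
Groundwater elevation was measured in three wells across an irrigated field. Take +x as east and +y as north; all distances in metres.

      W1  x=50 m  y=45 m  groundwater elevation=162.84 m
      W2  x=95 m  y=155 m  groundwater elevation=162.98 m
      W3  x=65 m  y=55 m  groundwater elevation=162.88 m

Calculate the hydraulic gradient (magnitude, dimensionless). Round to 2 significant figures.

0.0025

Differences from W1: to W2 (Δx, Δy, Δh) = (45, 110, +0.14); to W3 = (15, 10, +0.04).
Determinant of the coordinate differences = 45·10 − 15·110 = -1200.
∂h/∂x = [(+0.14)·10 − (+0.04)·110] / -1200 = +0.002500
∂h/∂y = [45·(+0.04) − 15·(+0.14)] / -1200 = +0.0002500
|∇h| = √(0.002500² + 0.0002500²) = 0.002512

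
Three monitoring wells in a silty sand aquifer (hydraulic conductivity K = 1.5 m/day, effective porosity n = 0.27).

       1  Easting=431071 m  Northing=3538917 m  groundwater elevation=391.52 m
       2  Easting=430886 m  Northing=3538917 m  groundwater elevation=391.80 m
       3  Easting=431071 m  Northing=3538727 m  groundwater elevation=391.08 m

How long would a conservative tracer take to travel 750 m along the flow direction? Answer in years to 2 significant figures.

130 years

∂h/∂x = (391.80 − 391.52) / (430886 − 431071) = -0.001514
∂h/∂y = (391.08 − 391.52) / (3538727 − 3538917) = +0.002316
|∇h| = √(-0.001514² + 0.002316²) = 0.002767
Seepage velocity v = K·i/n = 1.5 × 0.002767 / 0.27 = 0.01537 m/day.
t = 750 / 0.01537 = 4.88e+04 days = 134 years.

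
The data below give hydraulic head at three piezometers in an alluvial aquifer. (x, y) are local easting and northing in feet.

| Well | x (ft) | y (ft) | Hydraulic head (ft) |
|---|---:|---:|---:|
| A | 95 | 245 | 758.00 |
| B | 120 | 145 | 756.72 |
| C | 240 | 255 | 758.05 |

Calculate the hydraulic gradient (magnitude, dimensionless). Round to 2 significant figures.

0.013

Taking A as reference: B−A = (25, -100, -1.28); C−A = (145, 10, +0.05).
Determinant of the coordinate differences = 25·10 − 145·(-100) = 14750.
∂h/∂x = [(-1.28)·10 − (+0.05)·(-100)] / 14750 = -0.0005288
∂h/∂y = [25·(+0.05) − 145·(-1.28)] / 14750 = +0.01267
|∇h| = √(-0.0005288² + 0.01267²) = 0.01268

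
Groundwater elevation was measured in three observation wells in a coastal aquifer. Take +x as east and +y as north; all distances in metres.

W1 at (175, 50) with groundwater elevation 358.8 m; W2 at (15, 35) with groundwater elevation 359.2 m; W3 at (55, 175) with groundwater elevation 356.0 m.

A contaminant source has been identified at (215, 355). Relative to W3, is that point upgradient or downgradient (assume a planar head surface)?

downgradient

Three-point gradient (reference W1): Δ to W2 = (-160, -15, +0.4), Δ to W3 = (-120, 125, -2.8).
∂h/∂x = -0.0003670, ∂h/∂y = -0.02275 (det = -21800).
Head at (215, 355) = 358.8 + (-0.0003670)·(40) + (-0.02275)·(305) = 351.85 m.
That is lower than the 356.0 m at W3, so the point is downgradient.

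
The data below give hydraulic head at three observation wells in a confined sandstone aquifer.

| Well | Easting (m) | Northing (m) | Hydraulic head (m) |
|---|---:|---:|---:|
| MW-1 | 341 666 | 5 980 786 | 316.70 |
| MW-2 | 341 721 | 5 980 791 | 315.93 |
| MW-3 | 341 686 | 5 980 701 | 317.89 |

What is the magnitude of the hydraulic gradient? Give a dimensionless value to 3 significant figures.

With h = a·x + b·y + c and MW-1 as origin, the differences give:
  55·a + 5·b = -0.77
  20·a + (-85)·b = +1.19
Eliminate b (×(-85) and ×5, subtract): -4775·a = 59.500 → a = ∂h/∂x = -0.01246
Back-substitute: b = ∂h/∂y = -0.01693.
|∇h| = √(-0.01246² + -0.01693²) = 0.02102

0.0210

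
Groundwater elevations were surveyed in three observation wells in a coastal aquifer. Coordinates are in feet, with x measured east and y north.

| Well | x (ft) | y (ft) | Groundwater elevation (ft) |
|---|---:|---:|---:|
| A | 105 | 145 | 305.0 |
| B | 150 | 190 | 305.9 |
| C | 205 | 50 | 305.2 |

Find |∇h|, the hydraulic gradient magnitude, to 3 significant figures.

0.0142

Differences from A: to B (Δx, Δy, Δh) = (45, 45, +0.9); to C = (100, -95, +0.2).
Determinant of the coordinate differences = 45·(-95) − 100·45 = -8775.
∂h/∂x = [(+0.9)·(-95) − (+0.2)·45] / -8775 = +0.01077
∂h/∂y = [45·(+0.2) − 100·(+0.9)] / -8775 = +0.009231
|∇h| = √(0.01077² + 0.009231²) = 0.01418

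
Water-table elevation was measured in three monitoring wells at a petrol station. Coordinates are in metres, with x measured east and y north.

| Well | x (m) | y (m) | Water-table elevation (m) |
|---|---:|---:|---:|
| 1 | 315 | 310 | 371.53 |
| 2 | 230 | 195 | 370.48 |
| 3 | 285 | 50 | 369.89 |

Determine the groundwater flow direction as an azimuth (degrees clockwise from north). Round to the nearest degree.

218°

Three-point gradient (reference 1): Δ to 2 = (-85, -115, -1.05), Δ to 3 = (-30, -260, -1.64).
∂h/∂x = +0.004525, ∂h/∂y = +0.005786 (det = 18650).
Flow direction (−∇h) has components (-0.004525 E, -0.005786 N).
Azimuth = atan2(E, N) = atan2(-0.004525, -0.005786) = 218.0° ≈ 218°.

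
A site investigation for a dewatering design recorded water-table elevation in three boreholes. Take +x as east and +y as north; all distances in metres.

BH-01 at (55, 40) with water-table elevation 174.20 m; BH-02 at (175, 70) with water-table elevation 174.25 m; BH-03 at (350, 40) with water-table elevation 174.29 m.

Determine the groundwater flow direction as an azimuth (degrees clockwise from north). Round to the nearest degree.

214°

Differences from BH-01: to BH-02 (Δx, Δy, Δh) = (120, 30, +0.05); to BH-03 = (295, 0, +0.09).
Solve a·Δx + b·Δy = Δh: det = 120·0 − 295·30 = -8850.
∂h/∂x = [(+0.05)·0 − (+0.09)·30] / -8850 = +0.0003051
∂h/∂y = [120·(+0.09) − 295·(+0.05)] / -8850 = +0.0004463
Flow direction (−∇h) has components (-0.0003051 E, -0.0004463 N).
Azimuth = atan2(E, N) = atan2(-0.0003051, -0.0004463) = 214.4° ≈ 214°.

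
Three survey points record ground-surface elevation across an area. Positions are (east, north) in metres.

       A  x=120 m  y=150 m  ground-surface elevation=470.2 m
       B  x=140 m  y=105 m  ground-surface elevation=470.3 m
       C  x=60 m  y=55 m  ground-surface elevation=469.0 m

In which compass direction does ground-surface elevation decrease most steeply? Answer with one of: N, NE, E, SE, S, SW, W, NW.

With z = a·x + b·y + c and A as origin, the differences give:
  20·a + (-45)·b = +0.1
  (-60)·a + (-95)·b = -1.2
Eliminate b (×(-95) and ×(-45), subtract): -4600·a = -63.50 → a = ∂z/∂x = +0.01380
Back-substitute: b = ∂z/∂y = +0.003913.
Steepest decrease is along −∇f = (-0.01380 E, -0.003913 N) → west.

W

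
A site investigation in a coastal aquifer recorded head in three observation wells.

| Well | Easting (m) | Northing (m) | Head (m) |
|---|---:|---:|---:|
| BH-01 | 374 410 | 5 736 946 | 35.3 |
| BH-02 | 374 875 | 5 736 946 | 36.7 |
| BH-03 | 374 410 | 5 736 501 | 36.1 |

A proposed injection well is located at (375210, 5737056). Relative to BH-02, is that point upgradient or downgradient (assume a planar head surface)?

upgradient

∂h/∂x = (36.7 − 35.3) / (374875 − 374410) = +0.003011
∂h/∂y = (36.1 − 35.3) / (5736501 − 5736946) = -0.001798
Head at (375210, 5737056) = 35.3 + (+0.003011)·(800) + (-0.001798)·(110) = 37.51 m.
That is higher than the 36.7 m at BH-02, so the point is upgradient.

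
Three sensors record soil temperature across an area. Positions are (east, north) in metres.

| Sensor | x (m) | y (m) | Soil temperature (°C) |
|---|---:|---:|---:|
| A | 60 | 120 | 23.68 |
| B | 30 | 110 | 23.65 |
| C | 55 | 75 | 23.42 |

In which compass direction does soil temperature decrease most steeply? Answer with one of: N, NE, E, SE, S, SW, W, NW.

S

Differences from A: to B (Δx, Δy, Δh) = (-30, -10, -0.03); to C = (-5, -45, -0.26).
Solve a·Δx + b·Δy = ΔT: det = (-30)·(-45) − (-5)·(-10) = 1300.
∂T/∂x = [(-0.03)·(-45) − (-0.26)·(-10)] / 1300 = -0.0009615
∂T/∂y = [(-30)·(-0.26) − (-5)·(-0.03)] / 1300 = +0.005885
Steepest decrease is along −∇f = (+0.0009615 E, -0.005885 N) → south.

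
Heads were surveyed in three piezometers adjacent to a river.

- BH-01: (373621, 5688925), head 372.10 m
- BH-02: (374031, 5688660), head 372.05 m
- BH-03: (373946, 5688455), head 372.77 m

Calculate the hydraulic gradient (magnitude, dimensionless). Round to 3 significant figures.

0.00332

Differences from BH-01: to BH-02 (Δx, Δy, Δh) = (410, -265, -0.05); to BH-03 = (325, -470, +0.67).
Determinant of the coordinate differences = 410·(-470) − 325·(-265) = -106575.
∂h/∂x = [(-0.05)·(-470) − (+0.67)·(-265)] / -106575 = -0.001886
∂h/∂y = [410·(+0.67) − 325·(-0.05)] / -106575 = -0.002730
|∇h| = √(-0.001886² + -0.002730²) = 0.003318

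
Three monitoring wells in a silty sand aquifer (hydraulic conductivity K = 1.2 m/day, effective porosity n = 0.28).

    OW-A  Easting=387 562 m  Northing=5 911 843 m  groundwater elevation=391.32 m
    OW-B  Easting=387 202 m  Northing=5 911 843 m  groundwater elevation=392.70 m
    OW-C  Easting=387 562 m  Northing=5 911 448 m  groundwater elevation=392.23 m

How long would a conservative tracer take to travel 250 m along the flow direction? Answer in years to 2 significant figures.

36 years

∂h/∂x = (392.70 − 391.32) / (387202 − 387562) = -0.003833
∂h/∂y = (392.23 − 391.32) / (5911448 − 5911843) = -0.002304
|∇h| = √(-0.003833² + -0.002304²) = 0.004472
Seepage velocity v = K·i/n = 1.2 × 0.004472 / 0.28 = 0.01917 m/day.
t = 250 / 0.01917 = 1.304e+04 days = 35.7 years.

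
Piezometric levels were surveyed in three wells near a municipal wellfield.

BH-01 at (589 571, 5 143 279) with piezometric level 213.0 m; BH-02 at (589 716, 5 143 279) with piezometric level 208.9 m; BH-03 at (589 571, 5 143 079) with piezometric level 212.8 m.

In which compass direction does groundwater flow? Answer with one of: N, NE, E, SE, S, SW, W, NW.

∂h/∂x = (208.9 − 213.0) / (589716 − 589571) = -0.02828
∂h/∂y = (212.8 − 213.0) / (5143079 − 5143279) = +0.0010000
Flow = −∇h = (+0.02828 east, -0.0010000 north), which points east.

E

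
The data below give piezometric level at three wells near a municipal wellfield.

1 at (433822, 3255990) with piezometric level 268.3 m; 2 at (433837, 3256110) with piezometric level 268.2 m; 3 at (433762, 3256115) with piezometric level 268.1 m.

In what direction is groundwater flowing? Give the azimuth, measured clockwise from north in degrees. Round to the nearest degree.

308°

With h = a·x + b·y + c and 1 as origin, the differences give:
  15·a + 120·b = -0.1
  (-60)·a + 125·b = -0.2
Eliminate b (×125 and ×120, subtract): 9075·a = 11.50 → a = ∂h/∂x = +0.001267
Back-substitute: b = ∂h/∂y = -0.0009917.
Flow direction (−∇h) has components (-0.001267 E, +0.0009917 N).
Azimuth = atan2(E, N) = atan2(-0.001267, +0.0009917) = 308.0° ≈ 308°.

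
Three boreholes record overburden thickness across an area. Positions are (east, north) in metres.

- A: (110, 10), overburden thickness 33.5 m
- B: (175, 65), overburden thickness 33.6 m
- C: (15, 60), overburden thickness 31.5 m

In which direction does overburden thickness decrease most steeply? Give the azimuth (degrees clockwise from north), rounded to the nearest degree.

316°

Three-point gradient (reference A): Δ to B = (65, 55, +0.1), Δ to C = (-95, 50, -2.0).
∂d/∂x = +0.01357, ∂d/∂y = -0.01422 (det = 8475).
Steepest decrease is along −∇f: components (-0.01357 E, +0.01422 N).
Azimuth = atan2(-0.01357, +0.01422) = 316.3° ≈ 316°.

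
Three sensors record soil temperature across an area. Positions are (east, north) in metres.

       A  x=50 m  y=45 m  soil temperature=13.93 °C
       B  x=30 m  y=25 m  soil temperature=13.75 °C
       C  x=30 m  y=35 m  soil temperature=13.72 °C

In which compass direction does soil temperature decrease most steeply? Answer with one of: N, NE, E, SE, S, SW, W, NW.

Taking A as reference: B−A = (-20, -20, -0.18); C−A = (-20, -10, -0.21).
Determinant of the coordinate differences = (-20)·(-10) − (-20)·(-20) = -200.
∂T/∂x = [(-0.18)·(-10) − (-0.21)·(-20)] / -200 = +0.01200
∂T/∂y = [(-20)·(-0.21) − (-20)·(-0.18)] / -200 = -0.003000
Steepest decrease is along −∇f = (-0.01200 E, +0.003000 N) → west.

W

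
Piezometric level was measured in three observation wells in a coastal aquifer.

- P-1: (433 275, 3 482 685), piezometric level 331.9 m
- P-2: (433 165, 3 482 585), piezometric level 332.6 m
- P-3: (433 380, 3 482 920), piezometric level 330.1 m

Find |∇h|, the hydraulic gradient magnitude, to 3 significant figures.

0.00817

Differences from P-1: to P-2 (Δx, Δy, Δh) = (-110, -100, +0.7); to P-3 = (105, 235, -1.8).
Solve a·Δx + b·Δy = Δh: det = (-110)·235 − 105·(-100) = -15350.
∂h/∂x = [(+0.7)·235 − (-1.8)·(-100)] / -15350 = +0.001010
∂h/∂y = [(-110)·(-1.8) − 105·(+0.7)] / -15350 = -0.008111
|∇h| = √(0.001010² + -0.008111²) = 0.008174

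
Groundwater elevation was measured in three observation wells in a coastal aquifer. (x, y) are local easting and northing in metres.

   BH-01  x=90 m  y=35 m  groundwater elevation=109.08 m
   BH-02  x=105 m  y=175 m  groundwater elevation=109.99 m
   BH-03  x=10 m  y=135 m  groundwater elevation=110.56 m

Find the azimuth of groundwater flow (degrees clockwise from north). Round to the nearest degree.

Taking BH-01 as reference: BH-02−BH-01 = (15, 140, +0.91); BH-03−BH-01 = (-80, 100, +1.48).
Solve a·Δx + b·Δy = Δh: det = 15·100 − (-80)·140 = 12700.
∂h/∂x = [(+0.91)·100 − (+1.48)·140] / 12700 = -0.009150
∂h/∂y = [15·(+1.48) − (-80)·(+0.91)] / 12700 = +0.007480
Flow direction (−∇h) has components (+0.009150 E, -0.007480 N).
Azimuth = atan2(E, N) = atan2(+0.009150, -0.007480) = 129.3° ≈ 129°.

129°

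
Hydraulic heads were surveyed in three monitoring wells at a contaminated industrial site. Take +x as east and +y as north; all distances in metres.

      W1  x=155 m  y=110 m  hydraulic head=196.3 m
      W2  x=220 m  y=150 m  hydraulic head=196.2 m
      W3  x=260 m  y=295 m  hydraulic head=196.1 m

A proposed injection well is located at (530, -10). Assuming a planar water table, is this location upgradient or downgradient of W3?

downgradient

Differences from W1: to W2 (Δx, Δy, Δh) = (65, 40, -0.1); to W3 = (105, 185, -0.2).
Solve a·Δx + b·Δy = Δh: det = 65·185 − 105·40 = 7825.
∂h/∂x = [(-0.1)·185 − (-0.2)·40] / 7825 = -0.001342
∂h/∂y = [65·(-0.2) − 105·(-0.1)] / 7825 = -0.0003195
Head at (530, -10) = 196.3 + (-0.001342)·(375) + (-0.0003195)·(-120) = 195.84 m.
That is lower than the 196.1 m at W3, so the point is downgradient.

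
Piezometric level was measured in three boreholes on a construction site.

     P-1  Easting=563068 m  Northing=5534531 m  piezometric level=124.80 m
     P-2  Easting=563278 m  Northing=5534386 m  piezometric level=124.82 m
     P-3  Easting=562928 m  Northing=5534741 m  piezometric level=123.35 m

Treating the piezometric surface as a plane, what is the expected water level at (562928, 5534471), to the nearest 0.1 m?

126.8 m

Taking P-1 as reference: P-2−P-1 = (210, -145, +0.02); P-3−P-1 = (-140, 210, -1.45).
Determinant of the coordinate differences = 210·210 − (-140)·(-145) = 23800.
∂h/∂x = [(+0.02)·210 − (-1.45)·(-145)] / 23800 = -0.008658
∂h/∂y = [210·(-1.45) − (-140)·(+0.02)] / 23800 = -0.01268
h(562928, 5534471) = 124.80 + (-0.008658)·(-140) + (-0.01268)·(-60) = 124.80 +1.212 +0.761 = 126.773 m.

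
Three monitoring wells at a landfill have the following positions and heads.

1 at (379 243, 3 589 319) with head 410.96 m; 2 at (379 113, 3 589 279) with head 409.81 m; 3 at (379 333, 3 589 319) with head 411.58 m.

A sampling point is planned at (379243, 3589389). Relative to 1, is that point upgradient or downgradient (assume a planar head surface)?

Taking 1 as reference: 2−1 = (-130, -40, -1.15); 3−1 = (90, 0, +0.62).
Determinant of the coordinate differences = (-130)·0 − 90·(-40) = 3600.
∂h/∂x = [(-1.15)·0 − (+0.62)·(-40)] / 3600 = +0.006889
∂h/∂y = [(-130)·(+0.62) − 90·(-1.15)] / 3600 = +0.006361
Head at (379243, 3589389) = 410.96 + (+0.006889)·(0) + (+0.006361)·(70) = 411.41 m.
That is higher than the 410.96 m at 1, so the point is upgradient.

upgradient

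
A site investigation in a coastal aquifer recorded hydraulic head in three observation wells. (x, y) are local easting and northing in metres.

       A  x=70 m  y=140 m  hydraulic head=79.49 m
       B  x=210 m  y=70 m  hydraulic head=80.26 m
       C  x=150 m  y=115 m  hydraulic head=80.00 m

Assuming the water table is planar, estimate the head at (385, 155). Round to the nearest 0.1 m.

82.0 m

Differences from A: to B (Δx, Δy, Δh) = (140, -70, +0.77); to C = (80, -25, +0.51).
Solve a·Δx + b·Δy = Δh: det = 140·(-25) − 80·(-70) = 2100.
∂h/∂x = [(+0.77)·(-25) − (+0.51)·(-70)] / 2100 = +0.007833
∂h/∂y = [140·(+0.51) − 80·(+0.77)] / 2100 = +0.004667
h(385, 155) = 79.49 + (+0.007833)·(315) + (+0.004667)·(15) = 79.49 +2.468 +0.070 = 82.028 m.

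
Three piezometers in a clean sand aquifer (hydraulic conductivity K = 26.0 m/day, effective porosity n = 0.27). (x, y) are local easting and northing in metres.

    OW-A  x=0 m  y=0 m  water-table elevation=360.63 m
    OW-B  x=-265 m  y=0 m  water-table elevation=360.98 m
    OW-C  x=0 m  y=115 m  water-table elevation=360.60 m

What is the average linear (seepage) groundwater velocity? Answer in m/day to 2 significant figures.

0.13 m/day

∂h/∂x = (360.98 − 360.63) / (-265 − 0) = -0.001321
∂h/∂y = (360.60 − 360.63) / (115 − 0) = -0.0002609
|∇h| = √(-0.001321² + -0.0002609²) = 0.001347
Seepage velocity v = K·i/n = 26.0 × 0.001347 / 0.27 = 0.1297 m/day.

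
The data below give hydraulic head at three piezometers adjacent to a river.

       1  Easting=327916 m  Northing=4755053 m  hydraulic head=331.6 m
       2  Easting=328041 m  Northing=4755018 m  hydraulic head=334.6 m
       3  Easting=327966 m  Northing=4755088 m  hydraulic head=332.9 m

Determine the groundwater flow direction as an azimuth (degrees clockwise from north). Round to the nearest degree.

Differences from 1: to 2 (Δx, Δy, Δh) = (125, -35, +3.0); to 3 = (50, 35, +1.3).
Determinant of the coordinate differences = 125·35 − 50·(-35) = 6125.
∂h/∂x = [(+3.0)·35 − (+1.3)·(-35)] / 6125 = +0.02457
∂h/∂y = [125·(+1.3) − 50·(+3.0)] / 6125 = +0.002041
Flow direction (−∇h) has components (-0.02457 E, -0.002041 N).
Azimuth = atan2(E, N) = atan2(-0.02457, -0.002041) = 265.3° ≈ 265°.

265°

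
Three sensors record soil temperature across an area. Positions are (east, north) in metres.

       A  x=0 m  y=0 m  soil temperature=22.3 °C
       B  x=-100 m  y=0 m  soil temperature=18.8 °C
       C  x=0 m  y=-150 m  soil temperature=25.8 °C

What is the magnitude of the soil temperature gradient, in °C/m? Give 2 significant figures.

∂T/∂x = (18.8 − 22.3) / (-100 − 0) = +0.03500
∂T/∂y = (25.8 − 22.3) / (-150 − 0) = -0.02333
|∇f| = √(0.03500² + -0.02333²) = 0.04206 °C/m

0.042 °C/m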